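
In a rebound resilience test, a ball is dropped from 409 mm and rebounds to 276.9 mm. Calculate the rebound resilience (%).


Resilience = h_rebound / h_drop * 100
= 276.9 / 409 * 100
= 67.7%

67.7%


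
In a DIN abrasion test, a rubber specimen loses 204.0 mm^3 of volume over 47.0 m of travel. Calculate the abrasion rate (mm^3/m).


Rate = volume_loss / distance
= 204.0 / 47.0
= 4.34 mm^3/m

4.34 mm^3/m


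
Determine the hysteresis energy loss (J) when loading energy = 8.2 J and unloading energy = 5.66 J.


Hysteresis loss = loading - unloading
= 8.2 - 5.66
= 2.54 J

2.54 J


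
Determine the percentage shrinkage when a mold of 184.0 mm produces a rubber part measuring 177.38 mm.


Shrinkage = (mold - part) / mold * 100
= (184.0 - 177.38) / 184.0 * 100
= 6.62 / 184.0 * 100
= 3.6%

3.6%


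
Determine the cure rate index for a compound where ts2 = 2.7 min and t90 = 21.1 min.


CRI = 100 / (t90 - ts2)
= 100 / (21.1 - 2.7)
= 100 / 18.4
= 5.43 min^-1

5.43 min^-1


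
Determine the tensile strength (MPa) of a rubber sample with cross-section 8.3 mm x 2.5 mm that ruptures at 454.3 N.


Area = width * thickness = 8.3 * 2.5 = 20.75 mm^2
TS = force / area = 454.3 / 20.75 = 21.89 MPa

21.89 MPa


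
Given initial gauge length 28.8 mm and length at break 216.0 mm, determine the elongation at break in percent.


Elongation = (Lf - L0) / L0 * 100
= (216.0 - 28.8) / 28.8 * 100
= 187.2 / 28.8 * 100
= 650.0%

650.0%


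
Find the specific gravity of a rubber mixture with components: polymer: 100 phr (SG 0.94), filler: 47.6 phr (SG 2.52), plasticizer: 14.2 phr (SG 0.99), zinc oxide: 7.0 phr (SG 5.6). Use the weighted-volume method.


Sum of weights = 168.8
Volume contributions:
  polymer: 100/0.94 = 106.3830
  filler: 47.6/2.52 = 18.8889
  plasticizer: 14.2/0.99 = 14.3434
  zinc oxide: 7.0/5.6 = 1.2500
Sum of volumes = 140.8653
SG = 168.8 / 140.8653 = 1.198

SG = 1.198


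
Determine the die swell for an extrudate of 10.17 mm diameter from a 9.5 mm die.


Die swell ratio = D_extrudate / D_die
= 10.17 / 9.5
= 1.071

Die swell = 1.071


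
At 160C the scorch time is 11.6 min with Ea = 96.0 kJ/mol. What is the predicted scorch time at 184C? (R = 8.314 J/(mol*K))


Convert temperatures: T1 = 160 + 273.15 = 433.15 K, T2 = 184 + 273.15 = 457.15 K
ts2_new = 11.6 * exp(96000 / 8.314 * (1/457.15 - 1/433.15))
1/T2 - 1/T1 = -1.2120e-04
ts2_new = 2.86 min

2.86 min


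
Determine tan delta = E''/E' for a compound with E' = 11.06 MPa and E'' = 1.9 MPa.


tan delta = E'' / E'
= 1.9 / 11.06
= 0.1718

tan delta = 0.1718


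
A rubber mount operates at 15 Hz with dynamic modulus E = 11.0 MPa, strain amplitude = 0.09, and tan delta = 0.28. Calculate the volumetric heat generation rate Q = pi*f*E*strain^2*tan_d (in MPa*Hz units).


Q = pi * f * E * strain^2 * tan_d
= pi * 15 * 11.0 * 0.09^2 * 0.28
= pi * 15 * 11.0 * 0.0081 * 0.28
= 1.1756

Q = 1.1756


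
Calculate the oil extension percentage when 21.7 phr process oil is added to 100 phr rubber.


Oil % = oil / (100 + oil) * 100
= 21.7 / (100 + 21.7) * 100
= 21.7 / 121.7 * 100
= 17.83%

17.83%


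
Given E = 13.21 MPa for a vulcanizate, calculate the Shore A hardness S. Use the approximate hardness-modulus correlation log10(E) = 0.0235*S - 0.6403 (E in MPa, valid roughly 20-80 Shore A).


log10(E) = 0.0235*S - 0.6403  =>  S = (log10(E) + 0.6403) / 0.0235
log10(13.21) = 1.120903
S = (1.120903 + 0.6403) / 0.0235 = 1.761203 / 0.0235
S = 74.9

Shore A = 74.9


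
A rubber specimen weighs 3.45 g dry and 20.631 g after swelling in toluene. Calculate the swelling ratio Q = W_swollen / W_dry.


Q = W_swollen / W_dry
Q = 20.631 / 3.45
Q = 5.98

Q = 5.98


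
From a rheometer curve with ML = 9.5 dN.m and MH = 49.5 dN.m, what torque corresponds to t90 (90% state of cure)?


M90 = ML + 0.9 * (MH - ML)
M90 = 9.5 + 0.9 * (49.5 - 9.5)
M90 = 9.5 + 0.9 * 40.0
M90 = 45.5 dN.m

45.5 dN.m


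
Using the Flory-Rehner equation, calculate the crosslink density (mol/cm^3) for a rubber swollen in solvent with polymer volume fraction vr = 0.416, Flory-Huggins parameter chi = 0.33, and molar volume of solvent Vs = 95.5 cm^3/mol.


ln(1 - vr) = ln(1 - 0.416) = -0.5379
Numerator = -((-0.5379) + 0.416 + 0.33 * 0.416^2) = 0.0647
Denominator = 95.5 * (0.416^(1/3) - 0.416/2) = 51.4270
nu = 0.0647 / 51.4270 = 0.0013 mol/cm^3

0.0013 mol/cm^3


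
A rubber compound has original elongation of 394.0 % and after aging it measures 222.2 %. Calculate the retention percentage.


Retention = aged / original * 100
= 222.2 / 394.0 * 100
= 56.4%

56.4%


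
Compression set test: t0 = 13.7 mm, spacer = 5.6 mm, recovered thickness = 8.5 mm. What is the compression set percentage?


CS = (t0 - recovered) / (t0 - ts) * 100
= (13.7 - 8.5) / (13.7 - 5.6) * 100
= 5.2 / 8.1 * 100
= 64.2%

64.2%


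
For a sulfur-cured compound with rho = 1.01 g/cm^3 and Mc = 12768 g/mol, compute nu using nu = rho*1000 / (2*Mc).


nu = rho * 1000 / (2 * Mc)
nu = 1.01 * 1000 / (2 * 12768)
nu = 1010.0 / 25536
nu = 0.0396 mol/L

0.0396 mol/L


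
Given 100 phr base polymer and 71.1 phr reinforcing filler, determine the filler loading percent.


Filler % = filler / (rubber + filler) * 100
= 71.1 / (100 + 71.1) * 100
= 71.1 / 171.1 * 100
= 41.55%

41.55%


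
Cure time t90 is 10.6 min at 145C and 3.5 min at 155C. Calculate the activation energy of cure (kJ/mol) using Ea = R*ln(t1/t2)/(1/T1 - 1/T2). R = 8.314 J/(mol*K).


T1 = 418.15 K, T2 = 428.15 K
1/T1 - 1/T2 = 5.5856e-05
ln(t1/t2) = ln(10.6/3.5) = 1.1081
Ea = 8.314 * 1.1081 / 5.5856e-05 = 164935.2602 J/mol
Ea = 164.94 kJ/mol

164.94 kJ/mol


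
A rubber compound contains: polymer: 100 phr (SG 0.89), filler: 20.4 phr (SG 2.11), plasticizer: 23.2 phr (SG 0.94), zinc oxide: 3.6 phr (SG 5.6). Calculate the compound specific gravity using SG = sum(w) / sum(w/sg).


Sum of weights = 147.2
Volume contributions:
  polymer: 100/0.89 = 112.3596
  filler: 20.4/2.11 = 9.6682
  plasticizer: 23.2/0.94 = 24.6809
  zinc oxide: 3.6/5.6 = 0.6429
Sum of volumes = 147.3515
SG = 147.2 / 147.3515 = 0.999

SG = 0.999


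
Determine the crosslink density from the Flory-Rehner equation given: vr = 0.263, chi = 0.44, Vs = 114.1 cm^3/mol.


ln(1 - vr) = ln(1 - 0.263) = -0.3052
Numerator = -((-0.3052) + 0.263 + 0.44 * 0.263^2) = 0.0117
Denominator = 114.1 * (0.263^(1/3) - 0.263/2) = 58.0992
nu = 0.0117 / 58.0992 = 2.0195e-04 mol/cm^3

2.0195e-04 mol/cm^3


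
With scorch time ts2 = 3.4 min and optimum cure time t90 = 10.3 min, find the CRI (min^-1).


CRI = 100 / (t90 - ts2)
= 100 / (10.3 - 3.4)
= 100 / 6.9
= 14.49 min^-1

14.49 min^-1


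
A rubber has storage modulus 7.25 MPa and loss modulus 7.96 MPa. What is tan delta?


tan delta = E'' / E'
= 7.96 / 7.25
= 1.0979

tan delta = 1.0979


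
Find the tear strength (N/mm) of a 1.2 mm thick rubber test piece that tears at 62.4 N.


Tear strength = force / thickness
= 62.4 / 1.2
= 52.0 N/mm

52.0 N/mm


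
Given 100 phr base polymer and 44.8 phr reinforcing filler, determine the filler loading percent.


Filler % = filler / (rubber + filler) * 100
= 44.8 / (100 + 44.8) * 100
= 44.8 / 144.8 * 100
= 30.94%

30.94%


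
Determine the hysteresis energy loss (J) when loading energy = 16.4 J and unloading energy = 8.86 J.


Hysteresis loss = loading - unloading
= 16.4 - 8.86
= 7.54 J

7.54 J


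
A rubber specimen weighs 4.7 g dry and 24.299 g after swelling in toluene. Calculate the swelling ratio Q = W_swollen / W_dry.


Q = W_swollen / W_dry
Q = 24.299 / 4.7
Q = 5.17

Q = 5.17


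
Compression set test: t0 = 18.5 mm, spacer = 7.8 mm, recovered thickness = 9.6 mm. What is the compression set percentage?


CS = (t0 - recovered) / (t0 - ts) * 100
= (18.5 - 9.6) / (18.5 - 7.8) * 100
= 8.9 / 10.7 * 100
= 83.2%

83.2%


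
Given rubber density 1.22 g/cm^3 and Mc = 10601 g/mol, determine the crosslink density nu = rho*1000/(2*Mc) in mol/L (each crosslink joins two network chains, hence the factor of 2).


nu = rho * 1000 / (2 * Mc)
nu = 1.22 * 1000 / (2 * 10601)
nu = 1220.0 / 21202
nu = 0.0575 mol/L

0.0575 mol/L


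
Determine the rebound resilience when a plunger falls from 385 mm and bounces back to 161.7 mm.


Resilience = h_rebound / h_drop * 100
= 161.7 / 385 * 100
= 42.0%

42.0%


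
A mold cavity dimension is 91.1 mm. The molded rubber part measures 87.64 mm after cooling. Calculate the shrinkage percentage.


Shrinkage = (mold - part) / mold * 100
= (91.1 - 87.64) / 91.1 * 100
= 3.46 / 91.1 * 100
= 3.8%

3.8%


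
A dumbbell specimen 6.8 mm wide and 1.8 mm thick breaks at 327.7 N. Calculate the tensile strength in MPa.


Area = width * thickness = 6.8 * 1.8 = 12.24 mm^2
TS = force / area = 327.7 / 12.24 = 26.77 MPa

26.77 MPa


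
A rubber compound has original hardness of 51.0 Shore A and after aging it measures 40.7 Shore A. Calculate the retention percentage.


Retention = aged / original * 100
= 40.7 / 51.0 * 100
= 79.8%

79.8%


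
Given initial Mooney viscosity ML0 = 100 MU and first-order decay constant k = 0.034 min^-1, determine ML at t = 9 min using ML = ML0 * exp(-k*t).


ML = ML0 * exp(-k * t)
ML = 100 * exp(-0.034 * 9)
ML = 100 * 0.7364
ML = 73.64 MU

73.64 MU


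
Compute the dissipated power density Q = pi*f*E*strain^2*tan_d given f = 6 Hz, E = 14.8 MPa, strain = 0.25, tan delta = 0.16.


Q = pi * f * E * strain^2 * tan_d
= pi * 6 * 14.8 * 0.25^2 * 0.16
= pi * 6 * 14.8 * 0.0625 * 0.16
= 2.7897

Q = 2.7897


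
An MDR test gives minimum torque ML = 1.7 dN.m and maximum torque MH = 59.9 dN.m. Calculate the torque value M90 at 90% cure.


M90 = ML + 0.9 * (MH - ML)
M90 = 1.7 + 0.9 * (59.9 - 1.7)
M90 = 1.7 + 0.9 * 58.2
M90 = 54.08 dN.m

54.08 dN.m


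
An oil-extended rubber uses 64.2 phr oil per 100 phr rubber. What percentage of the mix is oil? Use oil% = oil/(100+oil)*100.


Oil % = oil / (100 + oil) * 100
= 64.2 / (100 + 64.2) * 100
= 64.2 / 164.2 * 100
= 39.1%

39.1%


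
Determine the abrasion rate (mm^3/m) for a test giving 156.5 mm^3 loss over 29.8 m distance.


Rate = volume_loss / distance
= 156.5 / 29.8
= 5.252 mm^3/m

5.252 mm^3/m


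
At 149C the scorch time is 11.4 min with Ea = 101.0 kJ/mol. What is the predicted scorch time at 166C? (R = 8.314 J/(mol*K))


Convert temperatures: T1 = 149 + 273.15 = 422.15 K, T2 = 166 + 273.15 = 439.15 K
ts2_new = 11.4 * exp(101000 / 8.314 * (1/439.15 - 1/422.15))
1/T2 - 1/T1 = -9.1700e-05
ts2_new = 3.74 min

3.74 min


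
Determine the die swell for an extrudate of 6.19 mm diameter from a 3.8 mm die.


Die swell ratio = D_extrudate / D_die
= 6.19 / 3.8
= 1.629

Die swell = 1.629


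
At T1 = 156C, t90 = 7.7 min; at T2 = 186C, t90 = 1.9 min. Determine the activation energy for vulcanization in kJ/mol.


T1 = 429.15 K, T2 = 459.15 K
1/T1 - 1/T2 = 1.5225e-04
ln(t1/t2) = ln(7.7/1.9) = 1.3994
Ea = 8.314 * 1.3994 / 1.5225e-04 = 76415.9341 J/mol
Ea = 76.42 kJ/mol

76.42 kJ/mol


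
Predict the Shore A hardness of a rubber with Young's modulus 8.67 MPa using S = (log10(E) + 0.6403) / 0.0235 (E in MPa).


log10(E) = 0.0235*S - 0.6403  =>  S = (log10(E) + 0.6403) / 0.0235
log10(8.67) = 0.938019
S = (0.938019 + 0.6403) / 0.0235 = 1.578319 / 0.0235
S = 67.2

Shore A = 67.2


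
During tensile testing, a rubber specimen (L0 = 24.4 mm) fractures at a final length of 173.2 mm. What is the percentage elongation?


Elongation = (Lf - L0) / L0 * 100
= (173.2 - 24.4) / 24.4 * 100
= 148.8 / 24.4 * 100
= 609.8%

609.8%


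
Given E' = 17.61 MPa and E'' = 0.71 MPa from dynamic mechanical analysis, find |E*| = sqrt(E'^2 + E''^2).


|E*| = sqrt(E'^2 + E''^2)
= sqrt(17.61^2 + 0.71^2)
= sqrt(310.1121 + 0.5041)
= 17.624 MPa

17.624 MPa


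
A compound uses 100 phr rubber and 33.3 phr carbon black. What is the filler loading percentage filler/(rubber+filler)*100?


Filler % = filler / (rubber + filler) * 100
= 33.3 / (100 + 33.3) * 100
= 33.3 / 133.3 * 100
= 24.98%

24.98%


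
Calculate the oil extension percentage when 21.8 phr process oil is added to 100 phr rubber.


Oil % = oil / (100 + oil) * 100
= 21.8 / (100 + 21.8) * 100
= 21.8 / 121.8 * 100
= 17.9%

17.9%


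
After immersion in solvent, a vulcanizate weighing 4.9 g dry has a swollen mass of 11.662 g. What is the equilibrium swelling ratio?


Q = W_swollen / W_dry
Q = 11.662 / 4.9
Q = 2.38

Q = 2.38


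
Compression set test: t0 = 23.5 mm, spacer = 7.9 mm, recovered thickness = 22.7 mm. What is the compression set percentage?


CS = (t0 - recovered) / (t0 - ts) * 100
= (23.5 - 22.7) / (23.5 - 7.9) * 100
= 0.8 / 15.6 * 100
= 5.1%

5.1%


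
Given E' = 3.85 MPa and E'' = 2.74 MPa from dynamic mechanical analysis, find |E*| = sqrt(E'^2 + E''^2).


|E*| = sqrt(E'^2 + E''^2)
= sqrt(3.85^2 + 2.74^2)
= sqrt(14.8225 + 7.5076)
= 4.725 MPa

4.725 MPa


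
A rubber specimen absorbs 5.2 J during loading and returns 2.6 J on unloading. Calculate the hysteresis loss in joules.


Hysteresis loss = loading - unloading
= 5.2 - 2.6
= 2.6 J

2.6 J


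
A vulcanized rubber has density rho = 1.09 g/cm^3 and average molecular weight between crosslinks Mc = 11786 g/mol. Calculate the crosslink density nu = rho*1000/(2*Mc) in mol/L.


nu = rho * 1000 / (2 * Mc)
nu = 1.09 * 1000 / (2 * 11786)
nu = 1090.0 / 23572
nu = 0.0462 mol/L

0.0462 mol/L


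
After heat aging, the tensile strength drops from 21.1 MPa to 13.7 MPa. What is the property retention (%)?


Retention = aged / original * 100
= 13.7 / 21.1 * 100
= 64.9%

64.9%


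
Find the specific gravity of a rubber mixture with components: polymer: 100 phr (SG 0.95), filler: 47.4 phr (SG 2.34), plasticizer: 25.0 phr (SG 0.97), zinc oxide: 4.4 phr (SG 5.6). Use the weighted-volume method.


Sum of weights = 176.8
Volume contributions:
  polymer: 100/0.95 = 105.2632
  filler: 47.4/2.34 = 20.2564
  plasticizer: 25.0/0.97 = 25.7732
  zinc oxide: 4.4/5.6 = 0.7857
Sum of volumes = 152.0785
SG = 176.8 / 152.0785 = 1.163

SG = 1.163


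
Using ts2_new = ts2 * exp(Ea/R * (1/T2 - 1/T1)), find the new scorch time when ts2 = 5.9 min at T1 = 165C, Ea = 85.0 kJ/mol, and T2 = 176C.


Convert temperatures: T1 = 165 + 273.15 = 438.15 K, T2 = 176 + 273.15 = 449.15 K
ts2_new = 5.9 * exp(85000 / 8.314 * (1/449.15 - 1/438.15))
1/T2 - 1/T1 = -5.5896e-05
ts2_new = 3.33 min

3.33 min


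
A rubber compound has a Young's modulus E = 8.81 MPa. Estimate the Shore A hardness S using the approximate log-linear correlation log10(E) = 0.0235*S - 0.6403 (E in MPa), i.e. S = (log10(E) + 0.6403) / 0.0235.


log10(E) = 0.0235*S - 0.6403  =>  S = (log10(E) + 0.6403) / 0.0235
log10(8.81) = 0.944976
S = (0.944976 + 0.6403) / 0.0235 = 1.585276 / 0.0235
S = 67.5

Shore A = 67.5


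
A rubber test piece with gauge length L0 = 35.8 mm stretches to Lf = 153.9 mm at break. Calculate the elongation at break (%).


Elongation = (Lf - L0) / L0 * 100
= (153.9 - 35.8) / 35.8 * 100
= 118.1 / 35.8 * 100
= 329.9%

329.9%


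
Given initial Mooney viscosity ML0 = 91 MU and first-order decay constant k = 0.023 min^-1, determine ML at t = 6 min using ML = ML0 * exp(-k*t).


ML = ML0 * exp(-k * t)
ML = 91 * exp(-0.023 * 6)
ML = 91 * 0.8711
ML = 79.27 MU

79.27 MU


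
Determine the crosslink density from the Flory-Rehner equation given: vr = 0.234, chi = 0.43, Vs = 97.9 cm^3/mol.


ln(1 - vr) = ln(1 - 0.234) = -0.2666
Numerator = -((-0.2666) + 0.234 + 0.43 * 0.234^2) = 0.0090
Denominator = 97.9 * (0.234^(1/3) - 0.234/2) = 48.8740
nu = 0.0090 / 48.8740 = 1.8472e-04 mol/cm^3

1.8472e-04 mol/cm^3


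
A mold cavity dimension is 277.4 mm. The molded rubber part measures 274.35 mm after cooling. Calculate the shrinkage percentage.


Shrinkage = (mold - part) / mold * 100
= (277.4 - 274.35) / 277.4 * 100
= 3.05 / 277.4 * 100
= 1.1%

1.1%


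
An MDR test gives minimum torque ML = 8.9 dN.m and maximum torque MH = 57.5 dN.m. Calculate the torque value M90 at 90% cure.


M90 = ML + 0.9 * (MH - ML)
M90 = 8.9 + 0.9 * (57.5 - 8.9)
M90 = 8.9 + 0.9 * 48.6
M90 = 52.64 dN.m

52.64 dN.m


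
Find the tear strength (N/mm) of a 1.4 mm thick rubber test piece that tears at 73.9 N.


Tear strength = force / thickness
= 73.9 / 1.4
= 52.79 N/mm

52.79 N/mm


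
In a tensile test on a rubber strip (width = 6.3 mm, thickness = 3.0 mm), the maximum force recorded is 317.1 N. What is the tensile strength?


Area = width * thickness = 6.3 * 3.0 = 18.9 mm^2
TS = force / area = 317.1 / 18.9 = 16.78 MPa

16.78 MPa


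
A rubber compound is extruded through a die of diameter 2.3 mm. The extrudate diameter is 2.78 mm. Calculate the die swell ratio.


Die swell ratio = D_extrudate / D_die
= 2.78 / 2.3
= 1.209

Die swell = 1.209


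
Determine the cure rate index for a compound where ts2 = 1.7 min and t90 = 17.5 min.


CRI = 100 / (t90 - ts2)
= 100 / (17.5 - 1.7)
= 100 / 15.8
= 6.33 min^-1

6.33 min^-1


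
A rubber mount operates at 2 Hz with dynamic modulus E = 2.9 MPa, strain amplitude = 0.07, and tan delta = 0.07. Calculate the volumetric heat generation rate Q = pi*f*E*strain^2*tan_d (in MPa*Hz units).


Q = pi * f * E * strain^2 * tan_d
= pi * 2 * 2.9 * 0.07^2 * 0.07
= pi * 2 * 2.9 * 0.0049 * 0.07
= 0.0062

Q = 0.0062


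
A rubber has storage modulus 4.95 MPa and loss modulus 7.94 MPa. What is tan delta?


tan delta = E'' / E'
= 7.94 / 4.95
= 1.604

tan delta = 1.604


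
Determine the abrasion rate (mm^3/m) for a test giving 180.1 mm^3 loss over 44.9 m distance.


Rate = volume_loss / distance
= 180.1 / 44.9
= 4.011 mm^3/m

4.011 mm^3/m


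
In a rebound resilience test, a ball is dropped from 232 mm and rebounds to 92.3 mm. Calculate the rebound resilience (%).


Resilience = h_rebound / h_drop * 100
= 92.3 / 232 * 100
= 39.8%

39.8%


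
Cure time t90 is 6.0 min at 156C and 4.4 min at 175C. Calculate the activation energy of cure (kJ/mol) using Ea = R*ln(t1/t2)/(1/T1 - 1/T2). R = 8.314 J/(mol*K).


T1 = 429.15 K, T2 = 448.15 K
1/T1 - 1/T2 = 9.8792e-05
ln(t1/t2) = ln(6.0/4.4) = 0.3102
Ea = 8.314 * 0.3102 / 9.8792e-05 = 26101.6296 J/mol
Ea = 26.1 kJ/mol

26.1 kJ/mol


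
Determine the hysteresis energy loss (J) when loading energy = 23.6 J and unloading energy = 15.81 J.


Hysteresis loss = loading - unloading
= 23.6 - 15.81
= 7.79 J

7.79 J


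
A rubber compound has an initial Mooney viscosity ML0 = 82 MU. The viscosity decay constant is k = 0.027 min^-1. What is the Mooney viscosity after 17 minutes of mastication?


ML = ML0 * exp(-k * t)
ML = 82 * exp(-0.027 * 17)
ML = 82 * 0.6319
ML = 51.82 MU

51.82 MU


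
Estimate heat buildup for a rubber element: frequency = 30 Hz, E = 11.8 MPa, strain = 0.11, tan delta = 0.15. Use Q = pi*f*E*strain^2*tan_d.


Q = pi * f * E * strain^2 * tan_d
= pi * 30 * 11.8 * 0.11^2 * 0.15
= pi * 30 * 11.8 * 0.0121 * 0.15
= 2.0185

Q = 2.0185


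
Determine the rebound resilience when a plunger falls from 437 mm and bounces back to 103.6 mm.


Resilience = h_rebound / h_drop * 100
= 103.6 / 437 * 100
= 23.7%

23.7%


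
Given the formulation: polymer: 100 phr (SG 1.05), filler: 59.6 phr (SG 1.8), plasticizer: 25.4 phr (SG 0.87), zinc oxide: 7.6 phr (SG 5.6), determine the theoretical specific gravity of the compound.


Sum of weights = 192.6
Volume contributions:
  polymer: 100/1.05 = 95.2381
  filler: 59.6/1.8 = 33.1111
  plasticizer: 25.4/0.87 = 29.1954
  zinc oxide: 7.6/5.6 = 1.3571
Sum of volumes = 158.9018
SG = 192.6 / 158.9018 = 1.212

SG = 1.212


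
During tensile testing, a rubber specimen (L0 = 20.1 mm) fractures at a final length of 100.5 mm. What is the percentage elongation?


Elongation = (Lf - L0) / L0 * 100
= (100.5 - 20.1) / 20.1 * 100
= 80.4 / 20.1 * 100
= 400.0%

400.0%


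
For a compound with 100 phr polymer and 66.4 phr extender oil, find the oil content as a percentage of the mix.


Oil % = oil / (100 + oil) * 100
= 66.4 / (100 + 66.4) * 100
= 66.4 / 166.4 * 100
= 39.9%

39.9%


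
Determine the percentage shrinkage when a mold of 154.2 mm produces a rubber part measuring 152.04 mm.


Shrinkage = (mold - part) / mold * 100
= (154.2 - 152.04) / 154.2 * 100
= 2.16 / 154.2 * 100
= 1.4%

1.4%


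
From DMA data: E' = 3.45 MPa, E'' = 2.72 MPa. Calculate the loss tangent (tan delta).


tan delta = E'' / E'
= 2.72 / 3.45
= 0.7884

tan delta = 0.7884


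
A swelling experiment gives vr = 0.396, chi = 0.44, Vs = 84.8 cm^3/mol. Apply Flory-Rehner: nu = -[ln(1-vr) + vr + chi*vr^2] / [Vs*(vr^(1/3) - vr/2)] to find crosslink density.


ln(1 - vr) = ln(1 - 0.396) = -0.5042
Numerator = -((-0.5042) + 0.396 + 0.44 * 0.396^2) = 0.0392
Denominator = 84.8 * (0.396^(1/3) - 0.396/2) = 45.4818
nu = 0.0392 / 45.4818 = 8.6149e-04 mol/cm^3

8.6149e-04 mol/cm^3


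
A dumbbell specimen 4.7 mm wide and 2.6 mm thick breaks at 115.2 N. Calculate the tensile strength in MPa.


Area = width * thickness = 4.7 * 2.6 = 12.22 mm^2
TS = force / area = 115.2 / 12.22 = 9.43 MPa

9.43 MPa


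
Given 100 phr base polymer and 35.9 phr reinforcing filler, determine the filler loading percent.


Filler % = filler / (rubber + filler) * 100
= 35.9 / (100 + 35.9) * 100
= 35.9 / 135.9 * 100
= 26.42%

26.42%


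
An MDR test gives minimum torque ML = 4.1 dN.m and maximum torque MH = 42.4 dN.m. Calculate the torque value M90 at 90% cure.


M90 = ML + 0.9 * (MH - ML)
M90 = 4.1 + 0.9 * (42.4 - 4.1)
M90 = 4.1 + 0.9 * 38.3
M90 = 38.57 dN.m

38.57 dN.m


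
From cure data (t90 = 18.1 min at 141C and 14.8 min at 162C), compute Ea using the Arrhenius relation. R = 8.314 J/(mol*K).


T1 = 414.15 K, T2 = 435.15 K
1/T1 - 1/T2 = 1.1653e-04
ln(t1/t2) = ln(18.1/14.8) = 0.2013
Ea = 8.314 * 0.2013 / 1.1653e-04 = 14361.4492 J/mol
Ea = 14.36 kJ/mol

14.36 kJ/mol


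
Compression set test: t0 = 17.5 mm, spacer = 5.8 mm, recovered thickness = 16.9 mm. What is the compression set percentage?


CS = (t0 - recovered) / (t0 - ts) * 100
= (17.5 - 16.9) / (17.5 - 5.8) * 100
= 0.6 / 11.7 * 100
= 5.1%

5.1%


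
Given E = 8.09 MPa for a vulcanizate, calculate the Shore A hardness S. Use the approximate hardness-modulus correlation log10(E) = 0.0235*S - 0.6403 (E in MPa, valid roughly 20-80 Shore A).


log10(E) = 0.0235*S - 0.6403  =>  S = (log10(E) + 0.6403) / 0.0235
log10(8.09) = 0.907949
S = (0.907949 + 0.6403) / 0.0235 = 1.548249 / 0.0235
S = 65.9

Shore A = 65.9


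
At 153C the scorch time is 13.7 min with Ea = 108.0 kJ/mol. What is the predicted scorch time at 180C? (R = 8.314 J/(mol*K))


Convert temperatures: T1 = 153 + 273.15 = 426.15 K, T2 = 180 + 273.15 = 453.15 K
ts2_new = 13.7 * exp(108000 / 8.314 * (1/453.15 - 1/426.15))
1/T2 - 1/T1 = -1.3982e-04
ts2_new = 2.23 min

2.23 min


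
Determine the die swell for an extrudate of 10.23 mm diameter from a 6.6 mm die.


Die swell ratio = D_extrudate / D_die
= 10.23 / 6.6
= 1.55

Die swell = 1.55


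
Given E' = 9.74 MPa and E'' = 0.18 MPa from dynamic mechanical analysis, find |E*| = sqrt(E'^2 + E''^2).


|E*| = sqrt(E'^2 + E''^2)
= sqrt(9.74^2 + 0.18^2)
= sqrt(94.8676 + 0.0324)
= 9.742 MPa

9.742 MPa


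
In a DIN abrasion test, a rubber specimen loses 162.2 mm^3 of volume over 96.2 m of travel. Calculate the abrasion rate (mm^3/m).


Rate = volume_loss / distance
= 162.2 / 96.2
= 1.686 mm^3/m

1.686 mm^3/m


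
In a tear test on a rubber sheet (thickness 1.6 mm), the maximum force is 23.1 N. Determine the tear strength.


Tear strength = force / thickness
= 23.1 / 1.6
= 14.44 N/mm

14.44 N/mm


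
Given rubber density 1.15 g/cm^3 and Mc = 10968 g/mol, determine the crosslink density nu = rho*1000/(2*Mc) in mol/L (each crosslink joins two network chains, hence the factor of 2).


nu = rho * 1000 / (2 * Mc)
nu = 1.15 * 1000 / (2 * 10968)
nu = 1150.0 / 21936
nu = 0.0524 mol/L

0.0524 mol/L


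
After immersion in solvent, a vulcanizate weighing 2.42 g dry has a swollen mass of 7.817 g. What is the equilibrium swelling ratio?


Q = W_swollen / W_dry
Q = 7.817 / 2.42
Q = 3.23

Q = 3.23


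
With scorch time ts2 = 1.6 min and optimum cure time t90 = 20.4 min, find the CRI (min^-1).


CRI = 100 / (t90 - ts2)
= 100 / (20.4 - 1.6)
= 100 / 18.8
= 5.32 min^-1

5.32 min^-1


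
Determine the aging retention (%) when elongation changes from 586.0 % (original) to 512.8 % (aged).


Retention = aged / original * 100
= 512.8 / 586.0 * 100
= 87.5%

87.5%


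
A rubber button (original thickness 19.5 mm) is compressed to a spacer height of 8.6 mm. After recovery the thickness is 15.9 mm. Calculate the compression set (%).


CS = (t0 - recovered) / (t0 - ts) * 100
= (19.5 - 15.9) / (19.5 - 8.6) * 100
= 3.6 / 10.9 * 100
= 33.0%

33.0%


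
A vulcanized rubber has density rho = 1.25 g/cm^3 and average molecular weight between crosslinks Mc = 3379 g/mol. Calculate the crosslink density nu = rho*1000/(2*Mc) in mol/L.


nu = rho * 1000 / (2 * Mc)
nu = 1.25 * 1000 / (2 * 3379)
nu = 1250.0 / 6758
nu = 0.1850 mol/L

0.1850 mol/L


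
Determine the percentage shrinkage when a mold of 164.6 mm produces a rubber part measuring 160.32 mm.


Shrinkage = (mold - part) / mold * 100
= (164.6 - 160.32) / 164.6 * 100
= 4.28 / 164.6 * 100
= 2.6%

2.6%


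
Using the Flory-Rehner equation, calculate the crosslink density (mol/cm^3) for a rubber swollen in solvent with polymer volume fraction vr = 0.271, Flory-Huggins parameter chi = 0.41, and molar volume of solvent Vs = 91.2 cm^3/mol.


ln(1 - vr) = ln(1 - 0.271) = -0.3161
Numerator = -((-0.3161) + 0.271 + 0.41 * 0.271^2) = 0.0150
Denominator = 91.2 * (0.271^(1/3) - 0.271/2) = 46.6604
nu = 0.0150 / 46.6604 = 3.2084e-04 mol/cm^3

3.2084e-04 mol/cm^3


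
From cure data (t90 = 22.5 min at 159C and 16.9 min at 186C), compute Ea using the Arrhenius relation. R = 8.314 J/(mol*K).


T1 = 432.15 K, T2 = 459.15 K
1/T1 - 1/T2 = 1.3607e-04
ln(t1/t2) = ln(22.5/16.9) = 0.2862
Ea = 8.314 * 0.2862 / 1.3607e-04 = 17486.6876 J/mol
Ea = 17.49 kJ/mol

17.49 kJ/mol


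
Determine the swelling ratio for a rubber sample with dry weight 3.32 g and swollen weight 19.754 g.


Q = W_swollen / W_dry
Q = 19.754 / 3.32
Q = 5.95

Q = 5.95


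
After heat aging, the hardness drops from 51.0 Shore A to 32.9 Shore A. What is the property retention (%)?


Retention = aged / original * 100
= 32.9 / 51.0 * 100
= 64.5%

64.5%


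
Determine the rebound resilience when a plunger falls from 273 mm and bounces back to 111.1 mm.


Resilience = h_rebound / h_drop * 100
= 111.1 / 273 * 100
= 40.7%

40.7%


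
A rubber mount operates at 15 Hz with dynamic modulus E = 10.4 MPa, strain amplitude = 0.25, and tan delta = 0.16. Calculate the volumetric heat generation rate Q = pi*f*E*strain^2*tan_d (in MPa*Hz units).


Q = pi * f * E * strain^2 * tan_d
= pi * 15 * 10.4 * 0.25^2 * 0.16
= pi * 15 * 10.4 * 0.0625 * 0.16
= 4.9009

Q = 4.9009


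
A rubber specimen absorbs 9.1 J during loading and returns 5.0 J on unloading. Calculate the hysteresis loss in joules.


Hysteresis loss = loading - unloading
= 9.1 - 5.0
= 4.1 J

4.1 J


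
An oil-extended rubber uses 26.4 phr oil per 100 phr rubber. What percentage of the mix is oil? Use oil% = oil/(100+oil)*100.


Oil % = oil / (100 + oil) * 100
= 26.4 / (100 + 26.4) * 100
= 26.4 / 126.4 * 100
= 20.89%

20.89%


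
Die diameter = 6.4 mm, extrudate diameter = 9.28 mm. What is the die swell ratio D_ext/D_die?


Die swell ratio = D_extrudate / D_die
= 9.28 / 6.4
= 1.45

Die swell = 1.45


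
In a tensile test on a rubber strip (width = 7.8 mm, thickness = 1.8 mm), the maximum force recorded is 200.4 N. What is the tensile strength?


Area = width * thickness = 7.8 * 1.8 = 14.04 mm^2
TS = force / area = 200.4 / 14.04 = 14.27 MPa

14.27 MPa


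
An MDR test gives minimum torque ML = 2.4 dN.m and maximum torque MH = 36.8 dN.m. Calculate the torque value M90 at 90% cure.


M90 = ML + 0.9 * (MH - ML)
M90 = 2.4 + 0.9 * (36.8 - 2.4)
M90 = 2.4 + 0.9 * 34.4
M90 = 33.36 dN.m

33.36 dN.m


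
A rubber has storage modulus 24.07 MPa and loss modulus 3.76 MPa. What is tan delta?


tan delta = E'' / E'
= 3.76 / 24.07
= 0.1562

tan delta = 0.1562


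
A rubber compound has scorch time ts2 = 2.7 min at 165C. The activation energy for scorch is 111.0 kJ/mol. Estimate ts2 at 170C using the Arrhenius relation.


Convert temperatures: T1 = 165 + 273.15 = 438.15 K, T2 = 170 + 273.15 = 443.15 K
ts2_new = 2.7 * exp(111000 / 8.314 * (1/443.15 - 1/438.15))
1/T2 - 1/T1 = -2.5751e-05
ts2_new = 1.91 min

1.91 min


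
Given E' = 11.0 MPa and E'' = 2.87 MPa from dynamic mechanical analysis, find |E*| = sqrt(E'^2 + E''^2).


|E*| = sqrt(E'^2 + E''^2)
= sqrt(11.0^2 + 2.87^2)
= sqrt(121.0000 + 8.2369)
= 11.368 MPa

11.368 MPa


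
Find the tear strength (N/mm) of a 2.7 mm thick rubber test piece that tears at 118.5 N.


Tear strength = force / thickness
= 118.5 / 2.7
= 43.89 N/mm

43.89 N/mm


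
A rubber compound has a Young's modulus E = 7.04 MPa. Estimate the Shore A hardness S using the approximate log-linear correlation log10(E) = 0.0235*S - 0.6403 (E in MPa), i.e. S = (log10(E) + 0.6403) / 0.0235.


log10(E) = 0.0235*S - 0.6403  =>  S = (log10(E) + 0.6403) / 0.0235
log10(7.04) = 0.847573
S = (0.847573 + 0.6403) / 0.0235 = 1.487873 / 0.0235
S = 63.3

Shore A = 63.3


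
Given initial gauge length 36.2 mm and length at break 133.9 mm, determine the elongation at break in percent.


Elongation = (Lf - L0) / L0 * 100
= (133.9 - 36.2) / 36.2 * 100
= 97.7 / 36.2 * 100
= 269.9%

269.9%


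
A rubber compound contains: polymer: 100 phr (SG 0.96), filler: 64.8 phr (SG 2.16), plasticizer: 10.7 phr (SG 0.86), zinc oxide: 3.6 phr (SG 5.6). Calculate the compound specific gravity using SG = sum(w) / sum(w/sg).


Sum of weights = 179.1
Volume contributions:
  polymer: 100/0.96 = 104.1667
  filler: 64.8/2.16 = 30.0000
  plasticizer: 10.7/0.86 = 12.4419
  zinc oxide: 3.6/5.6 = 0.6429
Sum of volumes = 147.2514
SG = 179.1 / 147.2514 = 1.216

SG = 1.216


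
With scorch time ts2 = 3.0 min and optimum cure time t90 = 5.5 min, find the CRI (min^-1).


CRI = 100 / (t90 - ts2)
= 100 / (5.5 - 3.0)
= 100 / 2.5
= 40.0 min^-1

40.0 min^-1


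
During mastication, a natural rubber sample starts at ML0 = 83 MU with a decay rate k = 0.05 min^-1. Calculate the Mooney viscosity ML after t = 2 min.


ML = ML0 * exp(-k * t)
ML = 83 * exp(-0.05 * 2)
ML = 83 * 0.9048
ML = 75.1 MU

75.1 MU


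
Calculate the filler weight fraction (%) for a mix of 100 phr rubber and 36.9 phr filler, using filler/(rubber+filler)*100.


Filler % = filler / (rubber + filler) * 100
= 36.9 / (100 + 36.9) * 100
= 36.9 / 136.9 * 100
= 26.95%

26.95%


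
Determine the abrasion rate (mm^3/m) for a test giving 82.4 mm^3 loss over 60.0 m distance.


Rate = volume_loss / distance
= 82.4 / 60.0
= 1.373 mm^3/m

1.373 mm^3/m


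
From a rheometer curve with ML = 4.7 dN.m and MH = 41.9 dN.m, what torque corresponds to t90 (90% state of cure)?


M90 = ML + 0.9 * (MH - ML)
M90 = 4.7 + 0.9 * (41.9 - 4.7)
M90 = 4.7 + 0.9 * 37.2
M90 = 38.18 dN.m

38.18 dN.m


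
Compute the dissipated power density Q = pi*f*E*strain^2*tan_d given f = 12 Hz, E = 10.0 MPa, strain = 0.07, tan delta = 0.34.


Q = pi * f * E * strain^2 * tan_d
= pi * 12 * 10.0 * 0.07^2 * 0.34
= pi * 12 * 10.0 * 0.0049 * 0.34
= 0.6281

Q = 0.6281


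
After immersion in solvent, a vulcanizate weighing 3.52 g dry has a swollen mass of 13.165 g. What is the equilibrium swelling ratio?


Q = W_swollen / W_dry
Q = 13.165 / 3.52
Q = 3.74

Q = 3.74


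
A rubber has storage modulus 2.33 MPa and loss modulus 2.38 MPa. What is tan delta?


tan delta = E'' / E'
= 2.38 / 2.33
= 1.0215

tan delta = 1.0215


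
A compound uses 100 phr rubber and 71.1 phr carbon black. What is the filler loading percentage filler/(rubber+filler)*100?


Filler % = filler / (rubber + filler) * 100
= 71.1 / (100 + 71.1) * 100
= 71.1 / 171.1 * 100
= 41.55%

41.55%


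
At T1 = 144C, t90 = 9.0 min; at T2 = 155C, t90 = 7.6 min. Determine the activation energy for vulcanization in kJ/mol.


T1 = 417.15 K, T2 = 428.15 K
1/T1 - 1/T2 = 6.1589e-05
ln(t1/t2) = ln(9.0/7.6) = 0.1691
Ea = 8.314 * 0.1691 / 6.1589e-05 = 22823.8205 J/mol
Ea = 22.82 kJ/mol

22.82 kJ/mol


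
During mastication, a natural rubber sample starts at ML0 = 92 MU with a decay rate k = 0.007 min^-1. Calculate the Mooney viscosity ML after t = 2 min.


ML = ML0 * exp(-k * t)
ML = 92 * exp(-0.007 * 2)
ML = 92 * 0.9861
ML = 90.72 MU

90.72 MU


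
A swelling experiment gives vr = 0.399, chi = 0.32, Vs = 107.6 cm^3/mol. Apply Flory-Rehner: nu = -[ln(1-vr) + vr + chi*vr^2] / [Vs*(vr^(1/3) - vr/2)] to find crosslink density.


ln(1 - vr) = ln(1 - 0.399) = -0.5092
Numerator = -((-0.5092) + 0.399 + 0.32 * 0.399^2) = 0.0592
Denominator = 107.6 * (0.399^(1/3) - 0.399/2) = 57.7480
nu = 0.0592 / 57.7480 = 0.0010 mol/cm^3

0.0010 mol/cm^3


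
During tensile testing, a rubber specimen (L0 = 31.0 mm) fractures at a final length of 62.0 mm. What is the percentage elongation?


Elongation = (Lf - L0) / L0 * 100
= (62.0 - 31.0) / 31.0 * 100
= 31.0 / 31.0 * 100
= 100.0%

100.0%


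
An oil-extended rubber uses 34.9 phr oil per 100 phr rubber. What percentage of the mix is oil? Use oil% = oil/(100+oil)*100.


Oil % = oil / (100 + oil) * 100
= 34.9 / (100 + 34.9) * 100
= 34.9 / 134.9 * 100
= 25.87%

25.87%


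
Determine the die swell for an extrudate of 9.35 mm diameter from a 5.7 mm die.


Die swell ratio = D_extrudate / D_die
= 9.35 / 5.7
= 1.64

Die swell = 1.64


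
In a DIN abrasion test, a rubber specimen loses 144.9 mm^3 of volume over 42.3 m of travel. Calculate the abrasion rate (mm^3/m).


Rate = volume_loss / distance
= 144.9 / 42.3
= 3.426 mm^3/m

3.426 mm^3/m


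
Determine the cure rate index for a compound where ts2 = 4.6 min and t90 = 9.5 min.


CRI = 100 / (t90 - ts2)
= 100 / (9.5 - 4.6)
= 100 / 4.9
= 20.41 min^-1

20.41 min^-1


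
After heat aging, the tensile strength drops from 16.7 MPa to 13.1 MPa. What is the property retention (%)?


Retention = aged / original * 100
= 13.1 / 16.7 * 100
= 78.4%

78.4%


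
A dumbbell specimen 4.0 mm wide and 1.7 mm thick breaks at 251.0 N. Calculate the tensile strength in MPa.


Area = width * thickness = 4.0 * 1.7 = 6.8 mm^2
TS = force / area = 251.0 / 6.8 = 36.91 MPa

36.91 MPa


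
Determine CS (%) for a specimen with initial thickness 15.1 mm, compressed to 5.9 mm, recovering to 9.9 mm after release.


CS = (t0 - recovered) / (t0 - ts) * 100
= (15.1 - 9.9) / (15.1 - 5.9) * 100
= 5.2 / 9.2 * 100
= 56.5%

56.5%


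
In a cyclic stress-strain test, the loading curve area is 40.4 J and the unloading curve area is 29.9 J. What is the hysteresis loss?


Hysteresis loss = loading - unloading
= 40.4 - 29.9
= 10.5 J

10.5 J


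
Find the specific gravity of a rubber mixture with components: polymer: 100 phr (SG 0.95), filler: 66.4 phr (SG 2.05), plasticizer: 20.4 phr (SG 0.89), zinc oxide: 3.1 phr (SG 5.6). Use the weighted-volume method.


Sum of weights = 189.9
Volume contributions:
  polymer: 100/0.95 = 105.2632
  filler: 66.4/2.05 = 32.3902
  plasticizer: 20.4/0.89 = 22.9213
  zinc oxide: 3.1/5.6 = 0.5536
Sum of volumes = 161.1283
SG = 189.9 / 161.1283 = 1.179

SG = 1.179


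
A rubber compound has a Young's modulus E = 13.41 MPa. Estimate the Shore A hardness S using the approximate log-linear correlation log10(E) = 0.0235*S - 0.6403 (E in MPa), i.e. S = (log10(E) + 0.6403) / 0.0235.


log10(E) = 0.0235*S - 0.6403  =>  S = (log10(E) + 0.6403) / 0.0235
log10(13.41) = 1.127429
S = (1.127429 + 0.6403) / 0.0235 = 1.767729 / 0.0235
S = 75.2

Shore A = 75.2


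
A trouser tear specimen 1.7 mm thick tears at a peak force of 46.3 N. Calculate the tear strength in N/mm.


Tear strength = force / thickness
= 46.3 / 1.7
= 27.24 N/mm

27.24 N/mm


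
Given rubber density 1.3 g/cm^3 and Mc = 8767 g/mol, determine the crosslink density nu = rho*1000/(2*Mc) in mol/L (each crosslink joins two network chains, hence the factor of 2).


nu = rho * 1000 / (2 * Mc)
nu = 1.3 * 1000 / (2 * 8767)
nu = 1300.0 / 17534
nu = 0.0741 mol/L

0.0741 mol/L


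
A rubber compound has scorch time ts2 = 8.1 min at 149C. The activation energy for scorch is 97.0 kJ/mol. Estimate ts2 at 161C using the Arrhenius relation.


Convert temperatures: T1 = 149 + 273.15 = 422.15 K, T2 = 161 + 273.15 = 434.15 K
ts2_new = 8.1 * exp(97000 / 8.314 * (1/434.15 - 1/422.15))
1/T2 - 1/T1 = -6.5475e-05
ts2_new = 3.77 min

3.77 min


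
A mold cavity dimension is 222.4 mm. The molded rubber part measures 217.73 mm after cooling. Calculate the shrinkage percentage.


Shrinkage = (mold - part) / mold * 100
= (222.4 - 217.73) / 222.4 * 100
= 4.67 / 222.4 * 100
= 2.1%

2.1%


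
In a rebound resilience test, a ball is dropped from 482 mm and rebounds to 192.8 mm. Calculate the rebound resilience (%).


Resilience = h_rebound / h_drop * 100
= 192.8 / 482 * 100
= 40.0%

40.0%


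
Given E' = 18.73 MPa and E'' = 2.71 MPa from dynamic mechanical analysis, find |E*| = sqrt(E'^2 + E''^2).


|E*| = sqrt(E'^2 + E''^2)
= sqrt(18.73^2 + 2.71^2)
= sqrt(350.8129 + 7.3441)
= 18.925 MPa

18.925 MPa


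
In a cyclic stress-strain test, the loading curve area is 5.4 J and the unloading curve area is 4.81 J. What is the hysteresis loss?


Hysteresis loss = loading - unloading
= 5.4 - 4.81
= 0.59 J

0.59 J


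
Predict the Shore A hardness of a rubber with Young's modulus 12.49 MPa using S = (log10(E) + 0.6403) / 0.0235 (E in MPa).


log10(E) = 0.0235*S - 0.6403  =>  S = (log10(E) + 0.6403) / 0.0235
log10(12.49) = 1.096562
S = (1.096562 + 0.6403) / 0.0235 = 1.736862 / 0.0235
S = 73.9

Shore A = 73.9


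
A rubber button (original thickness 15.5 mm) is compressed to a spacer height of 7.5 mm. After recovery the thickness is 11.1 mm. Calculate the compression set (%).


CS = (t0 - recovered) / (t0 - ts) * 100
= (15.5 - 11.1) / (15.5 - 7.5) * 100
= 4.4 / 8.0 * 100
= 55.0%

55.0%


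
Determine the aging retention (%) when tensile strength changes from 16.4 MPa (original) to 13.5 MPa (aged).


Retention = aged / original * 100
= 13.5 / 16.4 * 100
= 82.3%

82.3%


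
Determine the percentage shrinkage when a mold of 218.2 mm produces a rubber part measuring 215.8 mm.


Shrinkage = (mold - part) / mold * 100
= (218.2 - 215.8) / 218.2 * 100
= 2.4 / 218.2 * 100
= 1.1%

1.1%


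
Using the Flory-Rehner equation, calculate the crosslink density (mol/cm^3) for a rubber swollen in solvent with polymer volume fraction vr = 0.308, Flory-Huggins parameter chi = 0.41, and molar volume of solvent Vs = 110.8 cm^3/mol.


ln(1 - vr) = ln(1 - 0.308) = -0.3682
Numerator = -((-0.3682) + 0.308 + 0.41 * 0.308^2) = 0.0213
Denominator = 110.8 * (0.308^(1/3) - 0.308/2) = 57.7635
nu = 0.0213 / 57.7635 = 3.6831e-04 mol/cm^3

3.6831e-04 mol/cm^3


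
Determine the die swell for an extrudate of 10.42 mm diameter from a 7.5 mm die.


Die swell ratio = D_extrudate / D_die
= 10.42 / 7.5
= 1.389

Die swell = 1.389


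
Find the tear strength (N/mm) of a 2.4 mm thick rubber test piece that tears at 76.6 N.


Tear strength = force / thickness
= 76.6 / 2.4
= 31.92 N/mm

31.92 N/mm


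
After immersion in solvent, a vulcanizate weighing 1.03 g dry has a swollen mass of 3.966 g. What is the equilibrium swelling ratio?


Q = W_swollen / W_dry
Q = 3.966 / 1.03
Q = 3.85

Q = 3.85


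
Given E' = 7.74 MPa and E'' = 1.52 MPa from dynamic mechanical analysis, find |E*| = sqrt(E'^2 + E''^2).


|E*| = sqrt(E'^2 + E''^2)
= sqrt(7.74^2 + 1.52^2)
= sqrt(59.9076 + 2.3104)
= 7.888 MPa

7.888 MPa


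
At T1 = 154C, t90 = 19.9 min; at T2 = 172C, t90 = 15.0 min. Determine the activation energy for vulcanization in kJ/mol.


T1 = 427.15 K, T2 = 445.15 K
1/T1 - 1/T2 = 9.4664e-05
ln(t1/t2) = ln(19.9/15.0) = 0.2827
Ea = 8.314 * 0.2827 / 9.4664e-05 = 24825.8028 J/mol
Ea = 24.83 kJ/mol

24.83 kJ/mol
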